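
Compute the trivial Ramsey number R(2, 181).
R(2, 181) = 181

R(2, k) = k for all k ≥ 2: in a 2-colouring of K_k, either some edge is red (a red K_2) or all edges are blue (a blue K_k). And K_{180} coloured all-blue has no blue K_181, so R(2, 181) > 180. Hence R(2, 181) = 181.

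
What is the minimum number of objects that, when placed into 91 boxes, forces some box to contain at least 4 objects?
n = (4 − 1)·91 + 1 = 274

By the generalised pigeonhole principle, to guarantee some box contains ≥ r objects we need more than (r − 1) · k objects total. Threshold: n = (r − 1) · k + 1. With r = 4 and k = 91: n = 3 · 91 + 1 = 273 + 1 = 274. For n = 273 = 3 · 91, we can put exactly 3 objects in every box, avoiding 4 in any single one — so 274 is tight.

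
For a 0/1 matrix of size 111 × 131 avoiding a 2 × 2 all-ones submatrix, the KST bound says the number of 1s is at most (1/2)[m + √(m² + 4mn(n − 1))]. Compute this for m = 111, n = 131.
z(111, 131; 2, 2) ≤ (1/2)[111 + √(111² + 4·111·131·130)] = (1/2)[111 + √7573641] = 1431.5124

Kővári–Sós–Turán: let r_1, ..., r_111 be the row sums and z = Σ r_i the total number of 1s. Each pair of columns can share at most one row with both entries 1 (else a 2×2 all-ones block appears), so Σ_i C(r_i, 2) ≤ C(131, 2) = 8515. By convexity Σ_i C(r_i, 2) ≥ 111·C(z/111, 2) = z(z − 111)/(2·111), giving z² − 111z − 111·131·130 ≤ 0 and hence z ≤ (1/2)[111 + √(12321 + 4·1890330)] = (1/2)[111 + √7573641] ≈ (1/2)(111 + 2752.0249) = 1431.5124.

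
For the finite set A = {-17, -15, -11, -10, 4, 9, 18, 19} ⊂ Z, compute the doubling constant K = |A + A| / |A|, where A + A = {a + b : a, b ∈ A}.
K = |A + A| / |A| = 33/8

Enumerate A + A = {a + b : a, b ∈ A}. With |A| = 8, there are |A|^2 = 64 ordered sum pairs; collecting distinct values, A + A = {-34, -32, -30, -28, -27, -26, -25, -22, -21, -20, -13, -11, -8, -7, -6, -2, -1, 1, 2, 3, 4, 7, 8, 9, 13, 18, 22, 23, 27, 28, 36, 37, 38}, so |A + A| = 33. Thus K = 33/8. For comparison, the minimum possible |A + A| over all 8-element sets is 2·8 − 1 = 15 (so min K = 15/8), attained only by arithmetic progressions.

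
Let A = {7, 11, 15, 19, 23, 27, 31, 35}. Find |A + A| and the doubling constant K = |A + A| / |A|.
K = |A + A| / |A| = 15/8

Enumerate A + A = {a + b : a, b ∈ A}. With |A| = 8, there are |A|^2 = 64 ordered sum pairs; collecting distinct values, A + A = {14, 18, 22, 26, 30, 34, 38, 42, 46, 50, 54, 58, 62, 66, 70}, so |A + A| = 15. Thus K = 15/8. Here |A + A| = 2|A| − 1 = 15, the minimum possible — so K = 15/8 is minimal, which holds iff A is an arithmetic progression.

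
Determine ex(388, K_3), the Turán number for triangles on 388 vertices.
ex(388, K_3) = ⌊388^2/4⌋ = 37636

Mantel (1907): a triangle-free graph on n vertices has at most ⌊n^2/4⌋ edges, with equality for the complete bipartite graph K_{⌊n/2⌋, ⌈n/2⌉}. For n = 388: ⌊388^2/4⌋ = ⌊150544/4⌋ = 37636. The extremal graph is K_{194, 194}, which has 194·194 = 37636 edges.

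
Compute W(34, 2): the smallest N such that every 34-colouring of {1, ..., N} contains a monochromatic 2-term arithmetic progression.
W(34, 2) = 34 + 1 = 35

A 2-term AP is any pair of integers, so a monochromatic 2-AP exists iff some colour is used at least twice. With 34 colours, the colouring i ↦ i on {1, ..., 34} uses each colour once, avoiding any monochromatic pair, so W(34, 2) > 34. For {1, ..., 35}, pigeonhole forces two integers of the same colour, which form a monochromatic 2-AP. Hence W(34, 2) = 35.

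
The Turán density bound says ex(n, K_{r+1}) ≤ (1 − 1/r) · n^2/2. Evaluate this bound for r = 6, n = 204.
Turán density bound = (5/6) · 204^2/2 = 17340

Turán's theorem: ex(n, K_{r+1}) is achieved by the complete r-partite Turán graph T(n, r) with parts as balanced as possible, and is at most (1 − 1/r) · n^2/2. For r = 6, n = 204: the density bound is (5/6) · 41616/2 = 17340. Since 6 ∣ 204, the Turán graph T(204, 6) has parts of equal size 34, and its edge count e(T(204, 6)) = 17340 attains the density bound exactly.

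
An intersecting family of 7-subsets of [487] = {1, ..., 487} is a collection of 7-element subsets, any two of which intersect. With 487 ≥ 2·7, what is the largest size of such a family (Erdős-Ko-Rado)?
max |F| = C(486, 6) = 17743125256857

The Erdős-Ko-Rado theorem states: for n ≥ 2k, an intersecting family of k-subsets of an n-element set has size at most C(n − 1, k − 1), with equality for 'star' families {A ⊆ [n] : |A| = k, i ∈ A} (fix an element i). For n = 487, k = 7: C(486, 6) = 17743125256857.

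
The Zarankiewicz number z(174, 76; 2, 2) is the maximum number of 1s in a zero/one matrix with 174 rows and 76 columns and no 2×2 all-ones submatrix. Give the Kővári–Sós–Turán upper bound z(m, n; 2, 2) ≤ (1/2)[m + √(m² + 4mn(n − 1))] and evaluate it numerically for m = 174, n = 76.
z(174, 76; 2, 2) ≤ (1/2)[174 + √(174² + 4·174·76·75)] = (1/2)[174 + √3997476] = 1086.6845

Kővári–Sós–Turán: let r_1, ..., r_174 be the row sums and z = Σ r_i the total number of 1s. Each pair of columns can share at most one row with both entries 1 (else a 2×2 all-ones block appears), so Σ_i C(r_i, 2) ≤ C(76, 2) = 2850. By convexity Σ_i C(r_i, 2) ≥ 174·C(z/174, 2) = z(z − 174)/(2·174), giving z² − 174z − 174·76·75 ≤ 0 and hence z ≤ (1/2)[174 + √(30276 + 4·991800)] = (1/2)[174 + √3997476] ≈ (1/2)(174 + 1999.3689) = 1086.6845.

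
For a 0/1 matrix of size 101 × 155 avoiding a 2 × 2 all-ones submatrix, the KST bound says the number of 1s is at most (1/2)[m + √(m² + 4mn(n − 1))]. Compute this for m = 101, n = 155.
z(101, 155; 2, 2) ≤ (1/2)[101 + √(101² + 4·101·155·154)] = (1/2)[101 + √9653681] = 1604.0187

Kővári–Sós–Turán: let r_1, ..., r_101 be the row sums and z = Σ r_i the total number of 1s. Each pair of columns can share at most one row with both entries 1 (else a 2×2 all-ones block appears), so Σ_i C(r_i, 2) ≤ C(155, 2) = 11935. By convexity Σ_i C(r_i, 2) ≥ 101·C(z/101, 2) = z(z − 101)/(2·101), giving z² − 101z − 101·155·154 ≤ 0 and hence z ≤ (1/2)[101 + √(10201 + 4·2410870)] = (1/2)[101 + √9653681] ≈ (1/2)(101 + 3107.0373) = 1604.0187.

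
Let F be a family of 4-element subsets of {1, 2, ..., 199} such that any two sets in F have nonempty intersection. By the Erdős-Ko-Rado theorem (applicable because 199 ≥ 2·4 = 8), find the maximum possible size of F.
max |F| = C(198, 3) = 1274196

The Erdős-Ko-Rado theorem states: for n ≥ 2k, an intersecting family of k-subsets of an n-element set has size at most C(n − 1, k − 1), with equality for 'star' families {A ⊆ [n] : |A| = k, i ∈ A} (fix an element i). For n = 199, k = 4: C(198, 3) = 1274196.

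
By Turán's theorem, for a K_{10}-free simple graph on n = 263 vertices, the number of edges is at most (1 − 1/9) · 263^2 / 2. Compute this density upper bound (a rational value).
Turán density bound = (8/9) · 263^2/2 = 276676/9 ≈ 30741.7778

Turán's theorem: ex(n, K_{r+1}) is achieved by the complete r-partite Turán graph T(n, r) with parts as balanced as possible, and is at most (1 − 1/r) · n^2/2. For r = 9, n = 263: the density bound is (8/9) · 69169/2 = 276676/9 ≈ 30741.7778. The integer-valued extremum is e(T(263, 9)) = 30741, which is strictly less than the density bound 276676/9 since 9 ∤ 263 (the parts of T(263, 9) cannot all be equal).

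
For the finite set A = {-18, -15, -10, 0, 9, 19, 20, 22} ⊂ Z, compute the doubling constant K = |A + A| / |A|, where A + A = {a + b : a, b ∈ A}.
K = |A + A| / |A| = 34/8 = 17/4

Enumerate A + A = {a + b : a, b ∈ A}. With |A| = 8, there are |A|^2 = 64 ordered sum pairs; collecting distinct values, A + A = {-36, -33, -30, -28, -25, -20, -18, -15, -10, -9, -6, -1, 0, 1, 2, 4, 5, 7, 9, 10, 12, 18, 19, 20, 22, 28, 29, 31, 38, 39, 40, 41, 42, 44}, so |A + A| = 34. Thus K = 34/8 = 17/4. For comparison, the minimum possible |A + A| over all 8-element sets is 2·8 − 1 = 15 (so min K = 15/8), attained only by arithmetic progressions.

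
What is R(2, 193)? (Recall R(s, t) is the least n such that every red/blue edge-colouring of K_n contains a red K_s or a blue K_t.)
R(2, 193) = 193

R(2, k) = k for all k ≥ 2: in a 2-colouring of K_k, either some edge is red (a red K_2) or all edges are blue (a blue K_k). And K_{192} coloured all-blue has no blue K_193, so R(2, 193) > 192. Hence R(2, 193) = 193.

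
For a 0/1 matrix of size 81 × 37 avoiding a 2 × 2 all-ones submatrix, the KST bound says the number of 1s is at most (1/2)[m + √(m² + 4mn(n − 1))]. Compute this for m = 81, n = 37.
z(81, 37; 2, 2) ≤ (1/2)[81 + √(81² + 4·81·37·36)] = (1/2)[81 + √438129] = 371.4566

Kővári–Sós–Turán: let r_1, ..., r_81 be the row sums and z = Σ r_i the total number of 1s. Each pair of columns can share at most one row with both entries 1 (else a 2×2 all-ones block appears), so Σ_i C(r_i, 2) ≤ C(37, 2) = 666. By convexity Σ_i C(r_i, 2) ≥ 81·C(z/81, 2) = z(z − 81)/(2·81), giving z² − 81z − 81·37·36 ≤ 0 and hence z ≤ (1/2)[81 + √(6561 + 4·107892)] = (1/2)[81 + √438129] ≈ (1/2)(81 + 661.9131) = 371.4566.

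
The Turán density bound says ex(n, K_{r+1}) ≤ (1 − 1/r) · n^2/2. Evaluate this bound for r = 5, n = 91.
Turán density bound = (4/5) · 91^2/2 = 16562/5 ≈ 3312.4

Turán's theorem: ex(n, K_{r+1}) is achieved by the complete r-partite Turán graph T(n, r) with parts as balanced as possible, and is at most (1 − 1/r) · n^2/2. For r = 5, n = 91: the density bound is (4/5) · 8281/2 = 16562/5 ≈ 3312.4. The integer-valued extremum is e(T(91, 5)) = 3312, which is strictly less than the density bound 16562/5 since 5 ∤ 91 (the parts of T(91, 5) cannot all be equal).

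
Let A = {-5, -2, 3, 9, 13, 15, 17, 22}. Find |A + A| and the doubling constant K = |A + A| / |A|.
K = |A + A| / |A| = 31/8

Enumerate A + A = {a + b : a, b ∈ A}. With |A| = 8, there are |A|^2 = 64 ordered sum pairs; collecting distinct values, A + A = {-10, -7, -4, -2, 1, 4, 6, 7, 8, 10, 11, 12, 13, 15, 16, 17, 18, 20, 22, 24, 25, 26, 28, 30, 31, 32, 34, 35, 37, 39, 44}, so |A + A| = 31. Thus K = 31/8. For comparison, the minimum possible |A + A| over all 8-element sets is 2·8 − 1 = 15 (so min K = 15/8), attained only by arithmetic progressions.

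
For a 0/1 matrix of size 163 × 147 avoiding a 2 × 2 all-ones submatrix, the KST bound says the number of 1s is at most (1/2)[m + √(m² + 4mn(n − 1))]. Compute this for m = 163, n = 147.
z(163, 147; 2, 2) ≤ (1/2)[163 + √(163² + 4·163·147·146)] = (1/2)[163 + √14019793] = 1953.6507

Kővári–Sós–Turán: let r_1, ..., r_163 be the row sums and z = Σ r_i the total number of 1s. Each pair of columns can share at most one row with both entries 1 (else a 2×2 all-ones block appears), so Σ_i C(r_i, 2) ≤ C(147, 2) = 10731. By convexity Σ_i C(r_i, 2) ≥ 163·C(z/163, 2) = z(z − 163)/(2·163), giving z² − 163z − 163·147·146 ≤ 0 and hence z ≤ (1/2)[163 + √(26569 + 4·3498306)] = (1/2)[163 + √14019793] ≈ (1/2)(163 + 3744.3014) = 1953.6507.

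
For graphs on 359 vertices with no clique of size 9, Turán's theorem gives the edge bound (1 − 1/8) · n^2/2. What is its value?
Turán density bound = (7/8) · 359^2/2 = 902167/16 ≈ 56385.4375

Turán's theorem: ex(n, K_{r+1}) is achieved by the complete r-partite Turán graph T(n, r) with parts as balanced as possible, and is at most (1 − 1/r) · n^2/2. For r = 8, n = 359: the density bound is (7/8) · 128881/2 = 902167/16 ≈ 56385.4375. The integer-valued extremum is e(T(359, 8)) = 56385, which is strictly less than the density bound 902167/16 since 8 ∤ 359 (the parts of T(359, 8) cannot all be equal).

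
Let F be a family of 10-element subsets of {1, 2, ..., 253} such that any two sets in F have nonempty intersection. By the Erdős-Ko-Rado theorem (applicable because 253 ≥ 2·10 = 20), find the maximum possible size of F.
max |F| = C(252, 9) = 9774402909134500

Erdős-Ko-Rado (1961): when n ≥ 2k, max |F| = C(n−1, k−1). The bound is attained by the star {A : i ∈ A} for any fixed i ∈ [n]. Here C(253−1, 10−1) = C(252, 9) = 9774402909134500.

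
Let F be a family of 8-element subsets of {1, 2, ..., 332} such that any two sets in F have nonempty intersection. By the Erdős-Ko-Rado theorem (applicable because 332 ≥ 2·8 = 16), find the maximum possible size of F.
max |F| = C(331, 7) = 81027017349850

Erdős-Ko-Rado (1961): when n ≥ 2k, max |F| = C(n−1, k−1). The bound is attained by the star {A : i ∈ A} for any fixed i ∈ [n]. Here C(332−1, 8−1) = C(331, 7) = 81027017349850.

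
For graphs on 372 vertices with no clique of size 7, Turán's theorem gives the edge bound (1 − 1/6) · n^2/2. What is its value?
Turán density bound = (5/6) · 372^2/2 = 57660

Turán's theorem: ex(n, K_{r+1}) is achieved by the complete r-partite Turán graph T(n, r) with parts as balanced as possible, and is at most (1 − 1/r) · n^2/2. For r = 6, n = 372: the density bound is (5/6) · 138384/2 = 57660. Since 6 ∣ 372, the Turán graph T(372, 6) has parts of equal size 62, and its edge count e(T(372, 6)) = 57660 attains the density bound exactly.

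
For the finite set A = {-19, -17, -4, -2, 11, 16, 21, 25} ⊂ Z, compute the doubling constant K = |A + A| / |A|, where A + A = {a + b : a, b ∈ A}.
K = |A + A| / |A| = 32/8 = 4

Enumerate A + A = {a + b : a, b ∈ A}. With |A| = 8, there are |A|^2 = 64 ordered sum pairs; collecting distinct values, A + A = {-38, -36, -34, -23, -21, -19, -8, -6, -4, -3, -1, 2, 4, 6, 7, 8, 9, 12, 14, 17, 19, 21, 22, 23, 27, 32, 36, 37, 41, 42, 46, 50}, so |A + A| = 32. Thus K = 32/8 = 4. For comparison, the minimum possible |A + A| over all 8-element sets is 2·8 − 1 = 15 (so min K = 15/8), attained only by arithmetic progressions.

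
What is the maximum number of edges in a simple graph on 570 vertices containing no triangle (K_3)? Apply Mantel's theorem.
ex(570, K_3) = ⌊570^2/4⌋ = 81225

Mantel (1907): a triangle-free graph on n vertices has at most ⌊n^2/4⌋ edges, with equality for the complete bipartite graph K_{⌊n/2⌋, ⌈n/2⌉}. For n = 570: ⌊570^2/4⌋ = ⌊324900/4⌋ = 81225. The extremal graph is K_{285, 285}, which has 285·285 = 81225 edges.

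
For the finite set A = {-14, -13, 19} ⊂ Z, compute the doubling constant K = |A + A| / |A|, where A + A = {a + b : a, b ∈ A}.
K = |A + A| / |A| = 6/3 = 2

Enumerate A + A = {a + b : a, b ∈ A}. With |A| = 3, there are |A|^2 = 9 ordered sum pairs; collecting distinct values, A + A = {-28, -27, -26, 5, 6, 38}, so |A + A| = 6. Thus K = 6/3 = 2. For comparison, the minimum possible |A + A| over all 3-element sets is 2·3 − 1 = 5 (so min K = 5/3), attained only by arithmetic progressions.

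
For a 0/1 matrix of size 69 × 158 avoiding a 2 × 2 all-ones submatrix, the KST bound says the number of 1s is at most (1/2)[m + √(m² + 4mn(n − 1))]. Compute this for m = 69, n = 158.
z(69, 158; 2, 2) ≤ (1/2)[69 + √(69² + 4·69·158·157)] = (1/2)[69 + √6851217] = 1343.2415

Kővári–Sós–Turán: let r_1, ..., r_69 be the row sums and z = Σ r_i the total number of 1s. Each pair of columns can share at most one row with both entries 1 (else a 2×2 all-ones block appears), so Σ_i C(r_i, 2) ≤ C(158, 2) = 12403. By convexity Σ_i C(r_i, 2) ≥ 69·C(z/69, 2) = z(z − 69)/(2·69), giving z² − 69z − 69·158·157 ≤ 0 and hence z ≤ (1/2)[69 + √(4761 + 4·1711614)] = (1/2)[69 + √6851217] ≈ (1/2)(69 + 2617.483) = 1343.2415.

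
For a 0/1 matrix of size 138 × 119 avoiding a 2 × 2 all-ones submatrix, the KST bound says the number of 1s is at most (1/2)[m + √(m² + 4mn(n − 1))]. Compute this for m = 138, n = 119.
z(138, 119; 2, 2) ≤ (1/2)[138 + √(138² + 4·138·119·118)] = (1/2)[138 + √7770228] = 1462.7564

Kővári–Sós–Turán: let r_1, ..., r_138 be the row sums and z = Σ r_i the total number of 1s. Each pair of columns can share at most one row with both entries 1 (else a 2×2 all-ones block appears), so Σ_i C(r_i, 2) ≤ C(119, 2) = 7021. By convexity Σ_i C(r_i, 2) ≥ 138·C(z/138, 2) = z(z − 138)/(2·138), giving z² − 138z − 138·119·118 ≤ 0 and hence z ≤ (1/2)[138 + √(19044 + 4·1937796)] = (1/2)[138 + √7770228] ≈ (1/2)(138 + 2787.5129) = 1462.7564.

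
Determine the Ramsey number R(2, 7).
R(2, 7) = 7

R(2, k) = k for all k ≥ 2: in a 2-colouring of K_k, either some edge is red (a red K_2) or all edges are blue (a blue K_k). And K_{6} coloured all-blue has no blue K_7, so R(2, 7) > 6. Hence R(2, 7) = 7.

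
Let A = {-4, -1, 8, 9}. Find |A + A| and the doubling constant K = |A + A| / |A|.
K = |A + A| / |A| = 10/4 = 5/2

Enumerate A + A = {a + b : a, b ∈ A}. With |A| = 4, there are |A|^2 = 16 ordered sum pairs; collecting distinct values, A + A = {-8, -5, -2, 4, 5, 7, 8, 16, 17, 18}, so |A + A| = 10. Thus K = 10/4 = 5/2. For comparison, the minimum possible |A + A| over all 4-element sets is 2·4 − 1 = 7 (so min K = 7/4), attained only by arithmetic progressions.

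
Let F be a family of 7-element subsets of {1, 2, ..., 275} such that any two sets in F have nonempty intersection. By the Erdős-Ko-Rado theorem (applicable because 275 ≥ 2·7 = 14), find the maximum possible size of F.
max |F| = C(274, 6) = 556205081796

Erdős-Ko-Rado (1961): when n ≥ 2k, max |F| = C(n−1, k−1). The bound is attained by the star {A : i ∈ A} for any fixed i ∈ [n]. Here C(275−1, 7−1) = C(274, 6) = 556205081796.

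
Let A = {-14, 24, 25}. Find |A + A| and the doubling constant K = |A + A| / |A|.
K = |A + A| / |A| = 6/3 = 2

Enumerate A + A = {a + b : a, b ∈ A}. With |A| = 3, there are |A|^2 = 9 ordered sum pairs; collecting distinct values, A + A = {-28, 10, 11, 48, 49, 50}, so |A + A| = 6. Thus K = 6/3 = 2. For comparison, the minimum possible |A + A| over all 3-element sets is 2·3 − 1 = 5 (so min K = 5/3), attained only by arithmetic progressions.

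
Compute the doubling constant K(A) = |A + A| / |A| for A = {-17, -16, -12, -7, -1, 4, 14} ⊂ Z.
K = |A + A| / |A| = 23/7

Enumerate A + A = {a + b : a, b ∈ A}. With |A| = 7, there are |A|^2 = 49 ordered sum pairs; collecting distinct values, A + A = {-34, -33, -32, -29, -28, -24, -23, -19, -18, -17, -14, -13, -12, -8, -3, -2, 2, 3, 7, 8, 13, 18, 28}, so |A + A| = 23. Thus K = 23/7. For comparison, the minimum possible |A + A| over all 7-element sets is 2·7 − 1 = 13 (so min K = 13/7), attained only by arithmetic progressions.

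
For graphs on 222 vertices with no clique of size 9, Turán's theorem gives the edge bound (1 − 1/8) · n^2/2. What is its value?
Turán density bound = (7/8) · 222^2/2 = 86247/4 ≈ 21561.75

Turán's theorem: ex(n, K_{r+1}) is achieved by the complete r-partite Turán graph T(n, r) with parts as balanced as possible, and is at most (1 − 1/r) · n^2/2. For r = 8, n = 222: the density bound is (7/8) · 49284/2 = 86247/4 ≈ 21561.75. The integer-valued extremum is e(T(222, 8)) = 21561, which is strictly less than the density bound 86247/4 since 8 ∤ 222 (the parts of T(222, 8) cannot all be equal).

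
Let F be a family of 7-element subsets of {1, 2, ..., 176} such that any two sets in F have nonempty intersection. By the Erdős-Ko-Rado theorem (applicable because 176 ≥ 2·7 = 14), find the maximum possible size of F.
max |F| = C(175, 6) = 36582584325

Erdős-Ko-Rado (1961): when n ≥ 2k, max |F| = C(n−1, k−1). The bound is attained by the star {A : i ∈ A} for any fixed i ∈ [n]. Here C(176−1, 7−1) = C(175, 6) = 36582584325.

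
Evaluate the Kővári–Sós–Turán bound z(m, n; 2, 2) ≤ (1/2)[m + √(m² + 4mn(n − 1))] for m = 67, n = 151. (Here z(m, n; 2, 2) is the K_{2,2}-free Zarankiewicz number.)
z(67, 151; 2, 2) ≤ (1/2)[67 + √(67² + 4·67·151·150)] = (1/2)[67 + √6074689] = 1265.8442

Kővári–Sós–Turán: let r_1, ..., r_67 be the row sums and z = Σ r_i the total number of 1s. Each pair of columns can share at most one row with both entries 1 (else a 2×2 all-ones block appears), so Σ_i C(r_i, 2) ≤ C(151, 2) = 11325. By convexity Σ_i C(r_i, 2) ≥ 67·C(z/67, 2) = z(z − 67)/(2·67), giving z² − 67z − 67·151·150 ≤ 0 and hence z ≤ (1/2)[67 + √(4489 + 4·1517550)] = (1/2)[67 + √6074689] ≈ (1/2)(67 + 2464.6884) = 1265.8442.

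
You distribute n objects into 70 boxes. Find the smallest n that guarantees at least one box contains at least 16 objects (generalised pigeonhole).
n = (16 − 1)·70 + 1 = 1051

By the generalised pigeonhole principle, to guarantee some box contains ≥ r objects we need more than (r − 1) · k objects total. Threshold: n = (r − 1) · k + 1. With r = 16 and k = 70: n = 15 · 70 + 1 = 1050 + 1 = 1051. For n = 1050 = 15 · 70, we can put exactly 15 objects in every box, avoiding 16 in any single one — so 1051 is tight.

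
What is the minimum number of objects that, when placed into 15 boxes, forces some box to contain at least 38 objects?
n = (38 − 1)·15 + 1 = 556

By the generalised pigeonhole principle, to guarantee some box contains ≥ r objects we need more than (r − 1) · k objects total. Threshold: n = (r − 1) · k + 1. With r = 38 and k = 15: n = 37 · 15 + 1 = 555 + 1 = 556. For n = 555 = 37 · 15, we can put exactly 37 objects in every box, avoiding 38 in any single one — so 556 is tight.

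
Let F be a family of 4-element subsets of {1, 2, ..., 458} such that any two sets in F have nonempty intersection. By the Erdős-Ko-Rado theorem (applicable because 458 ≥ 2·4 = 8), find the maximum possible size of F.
max |F| = C(457, 3) = 15803060

Erdős-Ko-Rado (1961): when n ≥ 2k, max |F| = C(n−1, k−1). The bound is attained by the star {A : i ∈ A} for any fixed i ∈ [n]. Here C(458−1, 4−1) = C(457, 3) = 15803060.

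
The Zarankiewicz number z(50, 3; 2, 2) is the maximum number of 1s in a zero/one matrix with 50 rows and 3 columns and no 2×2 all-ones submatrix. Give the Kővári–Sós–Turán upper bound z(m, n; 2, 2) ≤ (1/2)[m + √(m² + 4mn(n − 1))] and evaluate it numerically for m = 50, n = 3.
z(50, 3; 2, 2) ≤ (1/2)[50 + √(50² + 4·50·3·2)] = (1/2)[50 + √3700] = 55.4138

Kővári–Sós–Turán: let r_1, ..., r_50 be the row sums and z = Σ r_i the total number of 1s. Each pair of columns can share at most one row with both entries 1 (else a 2×2 all-ones block appears), so Σ_i C(r_i, 2) ≤ C(3, 2) = 3. By convexity Σ_i C(r_i, 2) ≥ 50·C(z/50, 2) = z(z − 50)/(2·50), giving z² − 50z − 50·3·2 ≤ 0 and hence z ≤ (1/2)[50 + √(2500 + 4·300)] = (1/2)[50 + √3700] ≈ (1/2)(50 + 60.8276) = 55.4138.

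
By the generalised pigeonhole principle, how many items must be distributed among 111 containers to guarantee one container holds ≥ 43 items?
n = (43 − 1)·111 + 1 = 4663

By the generalised pigeonhole principle, to guarantee some box contains ≥ r objects we need more than (r − 1) · k objects total. Threshold: n = (r − 1) · k + 1. With r = 43 and k = 111: n = 42 · 111 + 1 = 4662 + 1 = 4663. For n = 4662 = 42 · 111, we can put exactly 42 objects in every box, avoiding 43 in any single one — so 4663 is tight.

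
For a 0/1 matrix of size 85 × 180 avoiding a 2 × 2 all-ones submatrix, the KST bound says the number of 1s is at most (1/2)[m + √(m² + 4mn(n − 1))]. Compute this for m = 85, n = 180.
z(85, 180; 2, 2) ≤ (1/2)[85 + √(85² + 4·85·180·179)] = (1/2)[85 + √10962025] = 1697.9474

Kővári–Sós–Turán: let r_1, ..., r_85 be the row sums and z = Σ r_i the total number of 1s. Each pair of columns can share at most one row with both entries 1 (else a 2×2 all-ones block appears), so Σ_i C(r_i, 2) ≤ C(180, 2) = 16110. By convexity Σ_i C(r_i, 2) ≥ 85·C(z/85, 2) = z(z − 85)/(2·85), giving z² − 85z − 85·180·179 ≤ 0 and hence z ≤ (1/2)[85 + √(7225 + 4·2738700)] = (1/2)[85 + √10962025] ≈ (1/2)(85 + 3310.8949) = 1697.9474.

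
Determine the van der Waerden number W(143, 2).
W(143, 2) = 143 + 1 = 144

A 2-term AP is any pair of integers, so a monochromatic 2-AP exists iff some colour is used at least twice. With 143 colours, the colouring i ↦ i on {1, ..., 143} uses each colour once, avoiding any monochromatic pair, so W(143, 2) > 143. For {1, ..., 144}, pigeonhole forces two integers of the same colour, which form a monochromatic 2-AP. Hence W(143, 2) = 144.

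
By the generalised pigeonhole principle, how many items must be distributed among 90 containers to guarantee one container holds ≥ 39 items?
n = (39 − 1)·90 + 1 = 3421

By the generalised pigeonhole principle, to guarantee some box contains ≥ r objects we need more than (r − 1) · k objects total. Threshold: n = (r − 1) · k + 1. With r = 39 and k = 90: n = 38 · 90 + 1 = 3420 + 1 = 3421. For n = 3420 = 38 · 90, we can put exactly 38 objects in every box, avoiding 39 in any single one — so 3421 is tight.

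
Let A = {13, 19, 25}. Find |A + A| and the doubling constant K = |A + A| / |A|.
K = |A + A| / |A| = 5/3

Enumerate A + A = {a + b : a, b ∈ A}. With |A| = 3, there are |A|^2 = 9 ordered sum pairs; collecting distinct values, A + A = {26, 32, 38, 44, 50}, so |A + A| = 5. Thus K = 5/3. Here |A + A| = 2|A| − 1 = 5, the minimum possible — so K = 5/3 is minimal, which holds iff A is an arithmetic progression.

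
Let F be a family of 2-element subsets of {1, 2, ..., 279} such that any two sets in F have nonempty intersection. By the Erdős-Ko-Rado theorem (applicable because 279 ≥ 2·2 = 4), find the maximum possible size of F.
max |F| = C(278, 1) = 278

Erdős-Ko-Rado (1961): when n ≥ 2k, max |F| = C(n−1, k−1). The bound is attained by the star {A : i ∈ A} for any fixed i ∈ [n]. Here C(279−1, 2−1) = C(278, 1) = 278.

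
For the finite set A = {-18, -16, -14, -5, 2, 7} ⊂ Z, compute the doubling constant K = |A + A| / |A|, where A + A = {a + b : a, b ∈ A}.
K = |A + A| / |A| = 20/6 = 10/3

Enumerate A + A = {a + b : a, b ∈ A}. With |A| = 6, there are |A|^2 = 36 ordered sum pairs; collecting distinct values, A + A = {-36, -34, -32, -30, -28, -23, -21, -19, -16, -14, -12, -11, -10, -9, -7, -3, 2, 4, 9, 14}, so |A + A| = 20. Thus K = 20/6 = 10/3. For comparison, the minimum possible |A + A| over all 6-element sets is 2·6 − 1 = 11 (so min K = 11/6), attained only by arithmetic progressions.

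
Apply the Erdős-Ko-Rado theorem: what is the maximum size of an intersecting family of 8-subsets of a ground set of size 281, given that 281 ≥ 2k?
max |F| = C(280, 7) = 24822676183800

The Erdős-Ko-Rado theorem states: for n ≥ 2k, an intersecting family of k-subsets of an n-element set has size at most C(n − 1, k − 1), with equality for 'star' families {A ⊆ [n] : |A| = k, i ∈ A} (fix an element i). For n = 281, k = 8: C(280, 7) = 24822676183800.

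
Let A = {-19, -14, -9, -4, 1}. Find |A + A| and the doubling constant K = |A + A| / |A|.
K = |A + A| / |A| = 9/5

Enumerate A + A = {a + b : a, b ∈ A}. With |A| = 5, there are |A|^2 = 25 ordered sum pairs; collecting distinct values, A + A = {-38, -33, -28, -23, -18, -13, -8, -3, 2}, so |A + A| = 9. Thus K = 9/5. Here |A + A| = 2|A| − 1 = 9, the minimum possible — so K = 9/5 is minimal, which holds iff A is an arithmetic progression.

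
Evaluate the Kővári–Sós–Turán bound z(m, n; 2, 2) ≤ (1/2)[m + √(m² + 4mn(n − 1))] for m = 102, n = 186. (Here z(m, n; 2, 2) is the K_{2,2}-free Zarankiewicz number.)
z(102, 186; 2, 2) ≤ (1/2)[102 + √(102² + 4·102·186·185)] = (1/2)[102 + √14049684] = 1925.1454

Kővári–Sós–Turán: let r_1, ..., r_102 be the row sums and z = Σ r_i the total number of 1s. Each pair of columns can share at most one row with both entries 1 (else a 2×2 all-ones block appears), so Σ_i C(r_i, 2) ≤ C(186, 2) = 17205. By convexity Σ_i C(r_i, 2) ≥ 102·C(z/102, 2) = z(z − 102)/(2·102), giving z² − 102z − 102·186·185 ≤ 0 and hence z ≤ (1/2)[102 + √(10404 + 4·3509820)] = (1/2)[102 + √14049684] ≈ (1/2)(102 + 3748.2908) = 1925.1454.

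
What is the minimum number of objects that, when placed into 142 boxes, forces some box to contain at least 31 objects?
n = (31 − 1)·142 + 1 = 4261

By the generalised pigeonhole principle, to guarantee some box contains ≥ r objects we need more than (r − 1) · k objects total. Threshold: n = (r − 1) · k + 1. With r = 31 and k = 142: n = 30 · 142 + 1 = 4260 + 1 = 4261. For n = 4260 = 30 · 142, we can put exactly 30 objects in every box, avoiding 31 in any single one — so 4261 is tight.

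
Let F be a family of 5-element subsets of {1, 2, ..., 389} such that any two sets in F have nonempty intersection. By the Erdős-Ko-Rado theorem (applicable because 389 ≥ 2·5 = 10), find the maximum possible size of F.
max |F| = C(388, 4) = 929778465

The Erdős-Ko-Rado theorem states: for n ≥ 2k, an intersecting family of k-subsets of an n-element set has size at most C(n − 1, k − 1), with equality for 'star' families {A ⊆ [n] : |A| = k, i ∈ A} (fix an element i). For n = 389, k = 5: C(388, 4) = 929778465.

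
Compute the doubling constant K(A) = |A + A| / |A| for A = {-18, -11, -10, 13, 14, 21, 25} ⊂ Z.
K = |A + A| / |A| = 26/7

Enumerate A + A = {a + b : a, b ∈ A}. With |A| = 7, there are |A|^2 = 49 ordered sum pairs; collecting distinct values, A + A = {-36, -29, -28, -22, -21, -20, -5, -4, 2, 3, 4, 7, 10, 11, 14, 15, 26, 27, 28, 34, 35, 38, 39, 42, 46, 50}, so |A + A| = 26. Thus K = 26/7. For comparison, the minimum possible |A + A| over all 7-element sets is 2·7 − 1 = 13 (so min K = 13/7), attained only by arithmetic progressions.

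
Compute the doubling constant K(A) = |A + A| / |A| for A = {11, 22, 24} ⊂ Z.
K = |A + A| / |A| = 6/3 = 2

Enumerate A + A = {a + b : a, b ∈ A}. With |A| = 3, there are |A|^2 = 9 ordered sum pairs; collecting distinct values, A + A = {22, 33, 35, 44, 46, 48}, so |A + A| = 6. Thus K = 6/3 = 2. For comparison, the minimum possible |A + A| over all 3-element sets is 2·3 − 1 = 5 (so min K = 5/3), attained only by arithmetic progressions.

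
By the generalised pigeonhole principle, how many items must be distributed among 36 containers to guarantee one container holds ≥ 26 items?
n = (26 − 1)·36 + 1 = 901

By the generalised pigeonhole principle, to guarantee some box contains ≥ r objects we need more than (r − 1) · k objects total. Threshold: n = (r − 1) · k + 1. With r = 26 and k = 36: n = 25 · 36 + 1 = 900 + 1 = 901. For n = 900 = 25 · 36, we can put exactly 25 objects in every box, avoiding 26 in any single one — so 901 is tight.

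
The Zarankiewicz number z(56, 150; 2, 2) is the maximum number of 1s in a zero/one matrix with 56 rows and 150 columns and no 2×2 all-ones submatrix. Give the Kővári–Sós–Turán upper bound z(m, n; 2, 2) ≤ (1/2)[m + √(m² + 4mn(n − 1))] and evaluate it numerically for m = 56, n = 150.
z(56, 150; 2, 2) ≤ (1/2)[56 + √(56² + 4·56·150·149)] = (1/2)[56 + √5009536] = 1147.0996

Kővári–Sós–Turán: let r_1, ..., r_56 be the row sums and z = Σ r_i the total number of 1s. Each pair of columns can share at most one row with both entries 1 (else a 2×2 all-ones block appears), so Σ_i C(r_i, 2) ≤ C(150, 2) = 11175. By convexity Σ_i C(r_i, 2) ≥ 56·C(z/56, 2) = z(z − 56)/(2·56), giving z² − 56z − 56·150·149 ≤ 0 and hence z ≤ (1/2)[56 + √(3136 + 4·1251600)] = (1/2)[56 + √5009536] ≈ (1/2)(56 + 2238.1993) = 1147.0996.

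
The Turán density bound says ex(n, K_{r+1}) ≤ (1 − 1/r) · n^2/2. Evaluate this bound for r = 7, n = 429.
Turán density bound = (6/7) · 429^2/2 = 552123/7 ≈ 78874.7143

Turán's theorem: ex(n, K_{r+1}) is achieved by the complete r-partite Turán graph T(n, r) with parts as balanced as possible, and is at most (1 − 1/r) · n^2/2. For r = 7, n = 429: the density bound is (6/7) · 184041/2 = 552123/7 ≈ 78874.7143. The integer-valued extremum is e(T(429, 7)) = 78874, which is strictly less than the density bound 552123/7 since 7 ∤ 429 (the parts of T(429, 7) cannot all be equal).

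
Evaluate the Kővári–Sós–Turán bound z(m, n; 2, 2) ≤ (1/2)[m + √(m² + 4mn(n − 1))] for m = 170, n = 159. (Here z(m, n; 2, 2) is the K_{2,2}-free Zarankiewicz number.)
z(170, 159; 2, 2) ≤ (1/2)[170 + √(170² + 4·170·159·158)] = (1/2)[170 + √17111860] = 2153.3242

Kővári–Sós–Turán: let r_1, ..., r_170 be the row sums and z = Σ r_i the total number of 1s. Each pair of columns can share at most one row with both entries 1 (else a 2×2 all-ones block appears), so Σ_i C(r_i, 2) ≤ C(159, 2) = 12561. By convexity Σ_i C(r_i, 2) ≥ 170·C(z/170, 2) = z(z − 170)/(2·170), giving z² − 170z − 170·159·158 ≤ 0 and hence z ≤ (1/2)[170 + √(28900 + 4·4270740)] = (1/2)[170 + √17111860] ≈ (1/2)(170 + 4136.6484) = 2153.3242.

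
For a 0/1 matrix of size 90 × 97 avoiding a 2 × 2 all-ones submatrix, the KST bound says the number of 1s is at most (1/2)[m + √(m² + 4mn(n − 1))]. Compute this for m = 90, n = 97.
z(90, 97; 2, 2) ≤ (1/2)[90 + √(90² + 4·90·97·96)] = (1/2)[90 + √3360420] = 961.5724

Kővári–Sós–Turán: let r_1, ..., r_90 be the row sums and z = Σ r_i the total number of 1s. Each pair of columns can share at most one row with both entries 1 (else a 2×2 all-ones block appears), so Σ_i C(r_i, 2) ≤ C(97, 2) = 4656. By convexity Σ_i C(r_i, 2) ≥ 90·C(z/90, 2) = z(z − 90)/(2·90), giving z² − 90z − 90·97·96 ≤ 0 and hence z ≤ (1/2)[90 + √(8100 + 4·838080)] = (1/2)[90 + √3360420] ≈ (1/2)(90 + 1833.1448) = 961.5724.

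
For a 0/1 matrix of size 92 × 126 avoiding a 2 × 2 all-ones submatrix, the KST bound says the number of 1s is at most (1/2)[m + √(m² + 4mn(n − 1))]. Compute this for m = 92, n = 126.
z(92, 126; 2, 2) ≤ (1/2)[92 + √(92² + 4·92·126·125)] = (1/2)[92 + √5804464] = 1250.6228

Kővári–Sós–Turán: let r_1, ..., r_92 be the row sums and z = Σ r_i the total number of 1s. Each pair of columns can share at most one row with both entries 1 (else a 2×2 all-ones block appears), so Σ_i C(r_i, 2) ≤ C(126, 2) = 7875. By convexity Σ_i C(r_i, 2) ≥ 92·C(z/92, 2) = z(z − 92)/(2·92), giving z² − 92z − 92·126·125 ≤ 0 and hence z ≤ (1/2)[92 + √(8464 + 4·1449000)] = (1/2)[92 + √5804464] ≈ (1/2)(92 + 2409.2455) = 1250.6228.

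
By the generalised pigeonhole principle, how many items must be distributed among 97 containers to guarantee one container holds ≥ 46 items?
n = (46 − 1)·97 + 1 = 4366

By the generalised pigeonhole principle, to guarantee some box contains ≥ r objects we need more than (r − 1) · k objects total. Threshold: n = (r − 1) · k + 1. With r = 46 and k = 97: n = 45 · 97 + 1 = 4365 + 1 = 4366. For n = 4365 = 45 · 97, we can put exactly 45 objects in every box, avoiding 46 in any single one — so 4366 is tight.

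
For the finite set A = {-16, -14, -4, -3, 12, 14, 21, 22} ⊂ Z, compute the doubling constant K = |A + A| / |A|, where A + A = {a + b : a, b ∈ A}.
K = |A + A| / |A| = 33/8

Enumerate A + A = {a + b : a, b ∈ A}. With |A| = 8, there are |A|^2 = 64 ordered sum pairs; collecting distinct values, A + A = {-32, -30, -28, -20, -19, -18, -17, -8, -7, -6, -4, -2, 0, 5, 6, 7, 8, 9, 10, 11, 17, 18, 19, 24, 26, 28, 33, 34, 35, 36, 42, 43, 44}, so |A + A| = 33. Thus K = 33/8. For comparison, the minimum possible |A + A| over all 8-element sets is 2·8 − 1 = 15 (so min K = 15/8), attained only by arithmetic progressions.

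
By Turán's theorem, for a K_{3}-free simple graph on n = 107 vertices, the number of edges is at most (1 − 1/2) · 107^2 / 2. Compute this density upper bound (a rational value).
Turán density bound = (1/2) · 107^2/2 = 11449/4 ≈ 2862.25

Turán's theorem: ex(n, K_{r+1}) is achieved by the complete r-partite Turán graph T(n, r) with parts as balanced as possible, and is at most (1 − 1/r) · n^2/2. For r = 2, n = 107: the density bound is (1/2) · 11449/2 = 11449/4 ≈ 2862.25. The integer-valued extremum is e(T(107, 2)) = 2862, which is strictly less than the density bound 11449/4 since 2 ∤ 107 (the parts of T(107, 2) cannot all be equal).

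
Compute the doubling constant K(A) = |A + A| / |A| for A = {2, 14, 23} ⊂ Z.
K = |A + A| / |A| = 6/3 = 2

Enumerate A + A = {a + b : a, b ∈ A}. With |A| = 3, there are |A|^2 = 9 ordered sum pairs; collecting distinct values, A + A = {4, 16, 25, 28, 37, 46}, so |A + A| = 6. Thus K = 6/3 = 2. For comparison, the minimum possible |A + A| over all 3-element sets is 2·3 − 1 = 5 (so min K = 5/3), attained only by arithmetic progressions.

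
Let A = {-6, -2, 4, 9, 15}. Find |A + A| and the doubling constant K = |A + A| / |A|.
K = |A + A| / |A| = 14/5

Enumerate A + A = {a + b : a, b ∈ A}. With |A| = 5, there are |A|^2 = 25 ordered sum pairs; collecting distinct values, A + A = {-12, -8, -4, -2, 2, 3, 7, 8, 9, 13, 18, 19, 24, 30}, so |A + A| = 14. Thus K = 14/5. For comparison, the minimum possible |A + A| over all 5-element sets is 2·5 − 1 = 9 (so min K = 9/5), attained only by arithmetic progressions.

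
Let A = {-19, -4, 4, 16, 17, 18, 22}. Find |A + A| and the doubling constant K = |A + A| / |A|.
K = |A + A| / |A| = 27/7

Enumerate A + A = {a + b : a, b ∈ A}. With |A| = 7, there are |A|^2 = 49 ordered sum pairs; collecting distinct values, A + A = {-38, -23, -15, -8, -3, -2, -1, 0, 3, 8, 12, 13, 14, 18, 20, 21, 22, 26, 32, 33, 34, 35, 36, 38, 39, 40, 44}, so |A + A| = 27. Thus K = 27/7. For comparison, the minimum possible |A + A| over all 7-element sets is 2·7 − 1 = 13 (so min K = 13/7), attained only by arithmetic progressions.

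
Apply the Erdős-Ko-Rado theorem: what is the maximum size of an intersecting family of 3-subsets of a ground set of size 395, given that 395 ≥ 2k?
max |F| = C(394, 2) = 77421

The Erdős-Ko-Rado theorem states: for n ≥ 2k, an intersecting family of k-subsets of an n-element set has size at most C(n − 1, k − 1), with equality for 'star' families {A ⊆ [n] : |A| = k, i ∈ A} (fix an element i). For n = 395, k = 3: C(394, 2) = 77421.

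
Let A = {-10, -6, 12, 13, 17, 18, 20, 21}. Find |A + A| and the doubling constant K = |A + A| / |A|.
K = |A + A| / |A| = 30/8 = 15/4

Enumerate A + A = {a + b : a, b ∈ A}. With |A| = 8, there are |A|^2 = 64 ordered sum pairs; collecting distinct values, A + A = {-20, -16, -12, 2, 3, 6, 7, 8, 10, 11, 12, 14, 15, 24, 25, 26, 29, 30, 31, 32, 33, 34, 35, 36, 37, 38, 39, 40, 41, 42}, so |A + A| = 30. Thus K = 30/8 = 15/4. For comparison, the minimum possible |A + A| over all 8-element sets is 2·8 − 1 = 15 (so min K = 15/8), attained only by arithmetic progressions.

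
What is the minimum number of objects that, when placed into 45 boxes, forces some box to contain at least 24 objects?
n = (24 − 1)·45 + 1 = 1036

By the generalised pigeonhole principle, to guarantee some box contains ≥ r objects we need more than (r − 1) · k objects total. Threshold: n = (r − 1) · k + 1. With r = 24 and k = 45: n = 23 · 45 + 1 = 1035 + 1 = 1036. For n = 1035 = 23 · 45, we can put exactly 23 objects in every box, avoiding 24 in any single one — so 1036 is tight.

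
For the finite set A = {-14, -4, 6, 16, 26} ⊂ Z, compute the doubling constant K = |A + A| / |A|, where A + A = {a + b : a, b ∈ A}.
K = |A + A| / |A| = 9/5

Enumerate A + A = {a + b : a, b ∈ A}. With |A| = 5, there are |A|^2 = 25 ordered sum pairs; collecting distinct values, A + A = {-28, -18, -8, 2, 12, 22, 32, 42, 52}, so |A + A| = 9. Thus K = 9/5. Here |A + A| = 2|A| − 1 = 9, the minimum possible — so K = 9/5 is minimal, which holds iff A is an arithmetic progression.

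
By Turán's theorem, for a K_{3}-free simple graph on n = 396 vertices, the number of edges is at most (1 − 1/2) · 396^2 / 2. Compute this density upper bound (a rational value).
Turán density bound = (1/2) · 396^2/2 = 39204

Turán's theorem: ex(n, K_{r+1}) is achieved by the complete r-partite Turán graph T(n, r) with parts as balanced as possible, and is at most (1 − 1/r) · n^2/2. For r = 2, n = 396: the density bound is (1/2) · 156816/2 = 39204. Since 2 ∣ 396, the Turán graph T(396, 2) has parts of equal size 198, and its edge count e(T(396, 2)) = 39204 attains the density bound exactly.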